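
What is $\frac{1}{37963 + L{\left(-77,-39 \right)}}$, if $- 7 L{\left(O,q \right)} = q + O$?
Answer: $\frac{7}{265857} \approx 2.633 \cdot 10^{-5}$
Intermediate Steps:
$L{\left(O,q \right)} = - \frac{O}{7} - \frac{q}{7}$ ($L{\left(O,q \right)} = - \frac{q + O}{7} = - \frac{O + q}{7} = - \frac{O}{7} - \frac{q}{7}$)
$\frac{1}{37963 + L{\left(-77,-39 \right)}} = \frac{1}{37963 - - \frac{116}{7}} = \frac{1}{37963 + \left(11 + \frac{39}{7}\right)} = \frac{1}{37963 + \frac{116}{7}} = \frac{1}{\frac{265857}{7}} = \frac{7}{265857}$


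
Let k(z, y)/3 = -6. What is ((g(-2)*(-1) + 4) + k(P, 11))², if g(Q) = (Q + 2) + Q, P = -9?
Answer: 144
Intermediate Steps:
k(z, y) = -18 (k(z, y) = 3*(-6) = -18)
g(Q) = 2 + 2*Q (g(Q) = (2 + Q) + Q = 2 + 2*Q)
((g(-2)*(-1) + 4) + k(P, 11))² = (((2 + 2*(-2))*(-1) + 4) - 18)² = (((2 - 4)*(-1) + 4) - 18)² = ((-2*(-1) + 4) - 18)² = ((2 + 4) - 18)² = (6 - 18)² = (-12)² = 144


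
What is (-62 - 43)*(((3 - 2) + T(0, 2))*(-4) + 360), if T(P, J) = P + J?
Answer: -36540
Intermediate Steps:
T(P, J) = J + P
(-62 - 43)*(((3 - 2) + T(0, 2))*(-4) + 360) = (-62 - 43)*(((3 - 2) + (2 + 0))*(-4) + 360) = -105*((1 + 2)*(-4) + 360) = -105*(3*(-4) + 360) = -105*(-12 + 360) = -105*348 = -36540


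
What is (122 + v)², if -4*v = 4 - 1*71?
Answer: 308025/16 ≈ 19252.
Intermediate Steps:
v = 67/4 (v = -(4 - 1*71)/4 = -(4 - 71)/4 = -¼*(-67) = 67/4 ≈ 16.750)
(122 + v)² = (122 + 67/4)² = (555/4)² = 308025/16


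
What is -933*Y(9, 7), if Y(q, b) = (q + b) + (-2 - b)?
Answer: -6531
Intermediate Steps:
Y(q, b) = -2 + q (Y(q, b) = (b + q) + (-2 - b) = -2 + q)
-933*Y(9, 7) = -933*(-2 + 9) = -933*7 = -6531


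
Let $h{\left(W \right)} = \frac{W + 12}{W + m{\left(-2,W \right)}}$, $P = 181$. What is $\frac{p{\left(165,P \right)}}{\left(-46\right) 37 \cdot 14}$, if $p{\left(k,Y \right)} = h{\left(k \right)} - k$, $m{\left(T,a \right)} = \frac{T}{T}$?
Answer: $\frac{27213}{3955448} \approx 0.0068799$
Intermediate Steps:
$m{\left(T,a \right)} = 1$
$h{\left(W \right)} = \frac{12 + W}{1 + W}$ ($h{\left(W \right)} = \frac{W + 12}{W + 1} = \frac{12 + W}{1 + W}$)
$p{\left(k,Y \right)} = - k + \frac{12 + k}{1 + k}$ ($p{\left(k,Y \right)} = \frac{12 + k}{1 + k} - k = - k + \frac{12 + k}{1 + k}$)
$\frac{p{\left(165,P \right)}}{\left(-46\right) 37 \cdot 14} = \frac{\frac{1}{1 + 165} \left(12 - 165^{2}\right)}{\left(-46\right) 37 \cdot 14} = \frac{\frac{1}{166} \left(12 - 27225\right)}{\left(-1702\right) 14} = \frac{\frac{1}{166} \left(12 - 27225\right)}{-23828} = \frac{1}{166} \left(-27213\right) \left(- \frac{1}{23828}\right) = \left(- \frac{27213}{166}\right) \left(- \frac{1}{23828}\right) = \frac{27213}{3955448}$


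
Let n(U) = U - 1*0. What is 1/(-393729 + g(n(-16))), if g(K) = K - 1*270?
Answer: -1/394015 ≈ -2.5380e-6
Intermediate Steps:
n(U) = U (n(U) = U + 0 = U)
g(K) = -270 + K (g(K) = K - 270 = -270 + K)
1/(-393729 + g(n(-16))) = 1/(-393729 + (-270 - 16)) = 1/(-393729 - 286) = 1/(-394015) = -1/394015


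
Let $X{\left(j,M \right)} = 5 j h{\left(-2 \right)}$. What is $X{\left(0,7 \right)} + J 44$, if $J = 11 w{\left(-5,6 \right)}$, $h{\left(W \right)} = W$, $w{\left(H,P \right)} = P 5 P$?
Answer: $87120$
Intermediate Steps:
$w{\left(H,P \right)} = 5 P^{2}$ ($w{\left(H,P \right)} = 5 P P = 5 P^{2}$)
$X{\left(j,M \right)} = - 10 j$ ($X{\left(j,M \right)} = 5 j \left(-2\right) = - 10 j$)
$J = 1980$ ($J = 11 \cdot 5 \cdot 6^{2} = 11 \cdot 5 \cdot 36 = 11 \cdot 180 = 1980$)
$X{\left(0,7 \right)} + J 44 = \left(-10\right) 0 + 1980 \cdot 44 = 0 + 87120 = 87120$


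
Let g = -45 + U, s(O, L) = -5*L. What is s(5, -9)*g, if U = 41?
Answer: -180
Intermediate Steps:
g = -4 (g = -45 + 41 = -4)
s(5, -9)*g = -5*(-9)*(-4) = 45*(-4) = -180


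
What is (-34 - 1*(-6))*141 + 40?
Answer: -3908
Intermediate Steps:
(-34 - 1*(-6))*141 + 40 = (-34 + 6)*141 + 40 = -28*141 + 40 = -3948 + 40 = -3908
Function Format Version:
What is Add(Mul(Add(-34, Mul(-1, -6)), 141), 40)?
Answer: -3908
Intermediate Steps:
Add(Mul(Add(-34, Mul(-1, -6)), 141), 40) = Add(Mul(Add(-34, 6), 141), 40) = Add(Mul(-28, 141), 40) = Add(-3948, 40) = -3908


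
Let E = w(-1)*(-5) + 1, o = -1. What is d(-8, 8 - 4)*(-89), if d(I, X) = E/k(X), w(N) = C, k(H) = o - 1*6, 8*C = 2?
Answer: -89/28 ≈ -3.1786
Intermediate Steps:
C = ¼ (C = (⅛)*2 = ¼ ≈ 0.25000)
k(H) = -7 (k(H) = -1 - 1*6 = -1 - 6 = -7)
w(N) = ¼
E = -¼ (E = (¼)*(-5) + 1 = -5/4 + 1 = -¼ ≈ -0.25000)
d(I, X) = 1/28 (d(I, X) = -¼/(-7) = -¼*(-⅐) = 1/28)
d(-8, 8 - 4)*(-89) = (1/28)*(-89) = -89/28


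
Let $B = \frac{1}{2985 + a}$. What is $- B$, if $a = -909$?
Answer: $- \frac{1}{2076} \approx -0.0004817$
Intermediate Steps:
$B = \frac{1}{2076}$ ($B = \frac{1}{2985 - 909} = \frac{1}{2076} \approx 0.0004817$)
$- B = \left(-1\right) \frac{1}{2076} = - \frac{1}{2076}$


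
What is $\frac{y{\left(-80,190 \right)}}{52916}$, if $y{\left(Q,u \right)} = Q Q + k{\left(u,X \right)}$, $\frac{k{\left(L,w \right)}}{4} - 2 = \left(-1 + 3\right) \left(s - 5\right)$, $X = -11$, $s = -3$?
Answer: $\frac{1586}{13229} \approx 0.11989$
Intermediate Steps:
$k{\left(L,w \right)} = -56$ ($k{\left(L,w \right)} = 8 + 4 \left(-1 + 3\right) \left(-3 - 5\right) = 8 + 4 \cdot 2 \left(-8\right) = 8 + 4 \left(-16\right) = 8 - 64 = -56$)
$y{\left(Q,u \right)} = -56 + Q^{2}$ ($y{\left(Q,u \right)} = Q Q - 56 = Q^{2} - 56 = -56 + Q^{2}$)
$\frac{y{\left(-80,190 \right)}}{52916} = \frac{-56 + \left(-80\right)^{2}}{52916} = \left(-56 + 6400\right) \frac{1}{52916} = 6344 \cdot \frac{1}{52916} = \frac{1586}{13229}$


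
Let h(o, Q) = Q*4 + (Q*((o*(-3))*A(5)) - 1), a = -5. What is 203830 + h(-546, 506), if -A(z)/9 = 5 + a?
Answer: 205853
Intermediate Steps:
A(z) = 0 (A(z) = -9*(5 - 5) = -9*0 = 0)
h(o, Q) = -1 + 4*Q (h(o, Q) = Q*4 + (Q*((o*(-3))*0) - 1) = 4*Q + (Q*(-3*o*0) - 1) = 4*Q + (Q*0 - 1) = 4*Q + (0 - 1) = 4*Q - 1 = -1 + 4*Q)
203830 + h(-546, 506) = 203830 + (-1 + 4*506) = 203830 + (-1 + 2024) = 203830 + 2023 = 205853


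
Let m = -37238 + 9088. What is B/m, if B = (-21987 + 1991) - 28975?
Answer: 48971/28150 ≈ 1.7396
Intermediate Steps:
B = -48971 (B = -19996 - 28975 = -48971)
m = -28150
B/m = -48971/(-28150) = -48971*(-1/28150) = 48971/28150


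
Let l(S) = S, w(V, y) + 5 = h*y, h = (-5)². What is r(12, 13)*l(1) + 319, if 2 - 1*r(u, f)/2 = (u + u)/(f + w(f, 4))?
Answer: 2903/9 ≈ 322.56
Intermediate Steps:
h = 25
w(V, y) = -5 + 25*y
r(u, f) = 4 - 4*u/(95 + f) (r(u, f) = 4 - 2*(u + u)/(f + (-5 + 25*4)) = 4 - 2*2*u/(f + (-5 + 100)) = 4 - 2*2*u/(f + 95) = 4 - 2*2*u/(95 + f) = 4 - 4*u/(95 + f))
r(12, 13)*l(1) + 319 = (4*(95 + 13 - 1*12)/(95 + 13))*1 + 319 = (4*(95 + 13 - 12)/108)*1 + 319 = (4*(1/108)*96)*1 + 319 = (32/9)*1 + 319 = 32/9 + 319 = 2903/9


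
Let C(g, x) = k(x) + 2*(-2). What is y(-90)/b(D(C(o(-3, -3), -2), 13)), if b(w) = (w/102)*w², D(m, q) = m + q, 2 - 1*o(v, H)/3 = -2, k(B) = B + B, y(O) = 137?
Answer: 13974/125 ≈ 111.79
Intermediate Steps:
k(B) = 2*B
o(v, H) = 12 (o(v, H) = 6 - 3*(-2) = 6 + 6 = 12)
C(g, x) = -4 + 2*x (C(g, x) = 2*x + 2*(-2) = 2*x - 4 = -4 + 2*x)
b(w) = w³/102 (b(w) = (w*(1/102))*w² = (w/102)*w² = w³/102)
y(-90)/b(D(C(o(-3, -3), -2), 13)) = 137/((((-4 + 2*(-2)) + 13)³/102)) = 137/((((-4 - 4) + 13)³/102)) = 137/(((-8 + 13)³/102)) = 137/(((1/102)*5³)) = 137/(((1/102)*125)) = 137/(125/102) = 137*(102/125) = 13974/125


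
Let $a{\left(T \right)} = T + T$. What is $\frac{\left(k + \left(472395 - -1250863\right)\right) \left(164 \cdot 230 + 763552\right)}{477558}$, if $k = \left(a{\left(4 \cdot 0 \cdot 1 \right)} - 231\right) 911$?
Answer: $\frac{606088951612}{238779} \approx 2.5383 \cdot 10^{6}$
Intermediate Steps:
$a{\left(T \right)} = 2 T$
$k = -210441$ ($k = \left(2 \cdot 4 \cdot 0 \cdot 1 - 231\right) 911 = \left(2 \cdot 0 \cdot 1 - 231\right) 911 = \left(2 \cdot 0 - 231\right) 911 = \left(0 - 231\right) 911 = \left(-231\right) 911 = -210441$)
$\frac{\left(k + \left(472395 - -1250863\right)\right) \left(164 \cdot 230 + 763552\right)}{477558} = \frac{\left(-210441 + \left(472395 - -1250863\right)\right) \left(164 \cdot 230 + 763552\right)}{477558} = \left(-210441 + \left(472395 + 1250863\right)\right) \left(37720 + 763552\right) \frac{1}{477558} = \left(-210441 + 1723258\right) 801272 \cdot \frac{1}{477558} = 1512817 \cdot 801272 \cdot \frac{1}{477558} = 1212177903224 \cdot \frac{1}{477558} = \frac{606088951612}{238779}$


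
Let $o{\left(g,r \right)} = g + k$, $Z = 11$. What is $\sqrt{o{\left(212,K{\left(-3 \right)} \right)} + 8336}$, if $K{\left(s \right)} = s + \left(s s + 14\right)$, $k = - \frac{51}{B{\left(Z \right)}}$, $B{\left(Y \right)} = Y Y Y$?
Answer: $\frac{\sqrt{125150707}}{121} \approx 92.455$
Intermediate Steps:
$B{\left(Y \right)} = Y^{3}$ ($B{\left(Y \right)} = Y^{2} Y = Y^{3}$)
$k = - \frac{51}{1331}$ ($k = - \frac{51}{11^{3}} = - \frac{51}{1331} \approx -0.038317$)
$K{\left(s \right)} = 14 + s + s^{2}$ ($K{\left(s \right)} = s + \left(s^{2} + 14\right) = s + \left(14 + s^{2}\right) = 14 + s + s^{2}$)
$o{\left(g,r \right)} = - \frac{51}{1331} + g$ ($o{\left(g,r \right)} = g - \frac{51}{1331} = - \frac{51}{1331} + g$)
$\sqrt{o{\left(212,K{\left(-3 \right)} \right)} + 8336} = \sqrt{\left(- \frac{51}{1331} + 212\right) + 8336} = \sqrt{\frac{282121}{1331} + 8336} = \sqrt{\frac{11377337}{1331}} = \frac{\sqrt{125150707}}{121}$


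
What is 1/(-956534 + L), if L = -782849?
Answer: -1/1739383 ≈ -5.7492e-7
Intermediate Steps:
1/(-956534 + L) = 1/(-956534 - 782849) = 1/(-1739383) = -1/1739383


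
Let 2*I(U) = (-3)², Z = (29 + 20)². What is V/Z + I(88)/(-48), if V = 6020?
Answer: 26491/10976 ≈ 2.4135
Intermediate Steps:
Z = 2401 (Z = 49² = 2401)
I(U) = 9/2 (I(U) = (½)*(-3)² = (½)*9 = 9/2)
V/Z + I(88)/(-48) = 6020/2401 + (9/2)/(-48) = 6020*(1/2401) + (9/2)*(-1/48) = 860/343 - 3/32 = 26491/10976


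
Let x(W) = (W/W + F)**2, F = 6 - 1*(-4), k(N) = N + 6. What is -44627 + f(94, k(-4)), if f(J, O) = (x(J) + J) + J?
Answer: -44318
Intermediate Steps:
k(N) = 6 + N
F = 10 (F = 6 + 4 = 10)
x(W) = 121 (x(W) = (W/W + 10)**2 = (1 + 10)**2 = 11**2 = 121)
f(J, O) = 121 + 2*J (f(J, O) = (121 + J) + J = 121 + 2*J)
-44627 + f(94, k(-4)) = -44627 + (121 + 2*94) = -44627 + (121 + 188) = -44627 + 309 = -44318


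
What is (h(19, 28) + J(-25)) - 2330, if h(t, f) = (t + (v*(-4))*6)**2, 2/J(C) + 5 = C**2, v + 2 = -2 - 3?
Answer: 10118091/310 ≈ 32639.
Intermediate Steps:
v = -7 (v = -2 + (-2 - 3) = -2 - 5 = -7)
J(C) = 2/(-5 + C**2)
h(t, f) = (168 + t)**2 (h(t, f) = (t - 7*(-4)*6)**2 = (t + 28*6)**2 = (t + 168)**2 = (168 + t)**2)
(h(19, 28) + J(-25)) - 2330 = ((168 + 19)**2 + 2/(-5 + (-25)**2)) - 2330 = (187**2 + 2/(-5 + 625)) - 2330 = (34969 + 2/620) - 2330 = (34969 + 2*(1/620)) - 2330 = (34969 + 1/310) - 2330 = 10840391/310 - 2330 = 10118091/310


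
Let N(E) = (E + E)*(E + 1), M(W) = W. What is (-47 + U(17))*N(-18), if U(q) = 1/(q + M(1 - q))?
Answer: -28152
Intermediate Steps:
N(E) = 2*E*(1 + E) (N(E) = (2*E)*(1 + E) = 2*E*(1 + E))
U(q) = 1 (U(q) = 1/(q + (1 - q)) = 1/1 = 1)
(-47 + U(17))*N(-18) = (-47 + 1)*(2*(-18)*(1 - 18)) = -92*(-18)*(-17) = -46*612 = -28152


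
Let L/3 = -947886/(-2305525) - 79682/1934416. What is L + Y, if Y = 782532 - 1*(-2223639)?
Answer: 6703529997491040489/2229922224200 ≈ 3.0062e+6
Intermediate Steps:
L = 2474845502289/2229922224200 (L = 3*(-947886/(-2305525) - 79682/1934416) = 3*(-947886*(-1/2305525) - 79682*1/1934416) = 3*(947886/2305525 - 39841/967208) = 3*(824948500763/2229922224200) = 2474845502289/2229922224200 ≈ 1.1098)
Y = 3006171 (Y = 782532 + 2223639 = 3006171)
L + Y = 2474845502289/2229922224200 + 3006171 = 6703529997491040489/2229922224200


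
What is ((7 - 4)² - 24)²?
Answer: 225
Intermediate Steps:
((7 - 4)² - 24)² = (3² - 24)² = (9 - 24)² = (-15)² = 225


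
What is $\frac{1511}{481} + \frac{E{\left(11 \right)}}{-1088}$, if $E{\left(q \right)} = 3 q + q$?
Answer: $\frac{405701}{130832} \approx 3.1009$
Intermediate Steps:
$E{\left(q \right)} = 4 q$
$\frac{1511}{481} + \frac{E{\left(11 \right)}}{-1088} = \frac{1511}{481} + \frac{4 \cdot 11}{-1088} = 1511 \cdot \frac{1}{481} + 44 \left(- \frac{1}{1088}\right) = \frac{1511}{481} - \frac{11}{272} = \frac{405701}{130832}$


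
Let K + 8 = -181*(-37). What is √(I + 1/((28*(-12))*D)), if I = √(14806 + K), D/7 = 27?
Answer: √(-1 + 63504*√21495)/252 ≈ 12.108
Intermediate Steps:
D = 189 (D = 7*27 = 189)
K = 6689 (K = -8 - 181*(-37) = -8 + 6697 = 6689)
I = √21495 (I = √(14806 + 6689) = √21495 ≈ 146.61)
√(I + 1/((28*(-12))*D)) = √(√21495 + 1/((28*(-12))*189)) = √(√21495 + 1/(-336*189)) = √(√21495 + 1/(-63504)) = √(√21495 - 1/63504) = √(-1/63504 + √21495)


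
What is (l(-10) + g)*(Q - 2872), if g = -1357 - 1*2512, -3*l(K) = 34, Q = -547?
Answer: 39800579/3 ≈ 1.3267e+7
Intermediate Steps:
l(K) = -34/3 (l(K) = -⅓*34 = -34/3)
g = -3869 (g = -1357 - 2512 = -3869)
(l(-10) + g)*(Q - 2872) = (-34/3 - 3869)*(-547 - 2872) = -11641/3*(-3419) = 39800579/3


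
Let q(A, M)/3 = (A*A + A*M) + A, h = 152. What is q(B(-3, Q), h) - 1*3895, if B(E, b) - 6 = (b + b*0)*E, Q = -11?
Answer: 18569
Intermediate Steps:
B(E, b) = 6 + E*b (B(E, b) = 6 + (b + b*0)*E = 6 + (b + 0)*E = 6 + b*E = 6 + E*b)
q(A, M) = 3*A + 3*A**2 + 3*A*M (q(A, M) = 3*((A*A + A*M) + A) = 3*((A**2 + A*M) + A) = 3*(A + A**2 + A*M) = 3*A + 3*A**2 + 3*A*M)
q(B(-3, Q), h) - 1*3895 = 3*(6 - 3*(-11))*(1 + (6 - 3*(-11)) + 152) - 1*3895 = 3*(6 + 33)*(1 + (6 + 33) + 152) - 3895 = 3*39*(1 + 39 + 152) - 3895 = 3*39*192 - 3895 = 22464 - 3895 = 18569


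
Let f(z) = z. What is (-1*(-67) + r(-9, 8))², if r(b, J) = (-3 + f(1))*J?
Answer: 2601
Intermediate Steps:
r(b, J) = -2*J (r(b, J) = (-3 + 1)*J = -2*J)
(-1*(-67) + r(-9, 8))² = (-1*(-67) - 2*8)² = (67 - 16)² = 51² = 2601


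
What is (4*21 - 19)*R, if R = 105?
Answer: 6825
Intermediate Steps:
(4*21 - 19)*R = (4*21 - 19)*105 = (84 - 19)*105 = 65*105 = 6825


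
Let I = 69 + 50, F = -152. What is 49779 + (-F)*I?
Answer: 67867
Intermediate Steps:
I = 119
49779 + (-F)*I = 49779 - 1*(-152)*119 = 49779 + 152*119 = 49779 + 18088 = 67867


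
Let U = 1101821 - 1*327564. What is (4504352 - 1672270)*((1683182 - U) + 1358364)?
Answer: 6421148365698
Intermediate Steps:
U = 774257 (U = 1101821 - 327564 = 774257)
(4504352 - 1672270)*((1683182 - U) + 1358364) = (4504352 - 1672270)*((1683182 - 1*774257) + 1358364) = 2832082*((1683182 - 774257) + 1358364) = 2832082*(908925 + 1358364) = 2832082*2267289 = 6421148365698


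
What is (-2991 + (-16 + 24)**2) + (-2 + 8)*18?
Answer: -2819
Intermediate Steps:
(-2991 + (-16 + 24)**2) + (-2 + 8)*18 = (-2991 + 8**2) + 6*18 = (-2991 + 64) + 108 = -2927 + 108 = -2819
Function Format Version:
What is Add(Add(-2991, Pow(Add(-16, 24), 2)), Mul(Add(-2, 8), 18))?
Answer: -2819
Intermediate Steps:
Add(Add(-2991, Pow(Add(-16, 24), 2)), Mul(Add(-2, 8), 18)) = Add(Add(-2991, Pow(8, 2)), Mul(6, 18)) = Add(Add(-2991, 64), 108) = Add(-2927, 108) = -2819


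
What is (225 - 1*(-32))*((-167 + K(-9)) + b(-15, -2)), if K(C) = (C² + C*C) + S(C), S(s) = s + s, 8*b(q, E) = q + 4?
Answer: -50115/8 ≈ -6264.4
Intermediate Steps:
b(q, E) = ½ + q/8 (b(q, E) = (q + 4)/8 = (4 + q)/8 = ½ + q/8)
S(s) = 2*s
K(C) = 2*C + 2*C² (K(C) = (C² + C*C) + 2*C = (C² + C²) + 2*C = 2*C² + 2*C = 2*C + 2*C²)
(225 - 1*(-32))*((-167 + K(-9)) + b(-15, -2)) = (225 - 1*(-32))*((-167 + 2*(-9)*(1 - 9)) + (½ + (⅛)*(-15))) = (225 + 32)*((-167 + 2*(-9)*(-8)) + (½ - 15/8)) = 257*((-167 + 144) - 11/8) = 257*(-23 - 11/8) = 257*(-195/8) = -50115/8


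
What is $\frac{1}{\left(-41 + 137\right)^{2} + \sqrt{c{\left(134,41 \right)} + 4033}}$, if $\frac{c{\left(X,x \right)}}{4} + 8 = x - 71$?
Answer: $\frac{9216}{84930775} - \frac{\sqrt{3881}}{84930775} \approx 0.00010778$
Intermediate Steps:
$c{\left(X,x \right)} = -316 + 4 x$ ($c{\left(X,x \right)} = -32 + 4 \left(x - 71\right) = -32 + 4 \left(-71 + x\right) = -32 + \left(-284 + 4 x\right) = -316 + 4 x$)
$\frac{1}{\left(-41 + 137\right)^{2} + \sqrt{c{\left(134,41 \right)} + 4033}} = \frac{1}{\left(-41 + 137\right)^{2} + \sqrt{\left(-316 + 4 \cdot 41\right) + 4033}} = \frac{1}{96^{2} + \sqrt{\left(-316 + 164\right) + 4033}} = \frac{1}{9216 + \sqrt{-152 + 4033}} = \frac{1}{9216 + \sqrt{3881}}$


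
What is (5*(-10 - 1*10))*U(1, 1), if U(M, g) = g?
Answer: -100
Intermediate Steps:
(5*(-10 - 1*10))*U(1, 1) = (5*(-10 - 1*10))*1 = (5*(-10 - 10))*1 = (5*(-20))*1 = -100*1 = -100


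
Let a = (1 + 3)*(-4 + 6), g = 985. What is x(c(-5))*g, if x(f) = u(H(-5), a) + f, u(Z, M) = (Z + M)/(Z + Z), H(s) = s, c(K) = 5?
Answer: 9259/2 ≈ 4629.5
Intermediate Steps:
a = 8 (a = 4*2 = 8)
u(Z, M) = (M + Z)/(2*Z) (u(Z, M) = (M + Z)/((2*Z)) = (M + Z)*(1/(2*Z)) = (M + Z)/(2*Z))
x(f) = -3/10 + f (x(f) = (1/2)*(8 - 5)/(-5) + f = (1/2)*(-1/5)*3 + f = -3/10 + f)
x(c(-5))*g = (-3/10 + 5)*985 = (47/10)*985 = 9259/2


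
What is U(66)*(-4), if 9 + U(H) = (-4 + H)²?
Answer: -15340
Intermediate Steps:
U(H) = -9 + (-4 + H)²
U(66)*(-4) = (-9 + (-4 + 66)²)*(-4) = (-9 + 62²)*(-4) = (-9 + 3844)*(-4) = 3835*(-4) = -15340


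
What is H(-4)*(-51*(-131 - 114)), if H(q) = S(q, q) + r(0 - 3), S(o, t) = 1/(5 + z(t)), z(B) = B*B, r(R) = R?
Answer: -36890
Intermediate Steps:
z(B) = B²
S(o, t) = 1/(5 + t²)
H(q) = -3 + 1/(5 + q²) (H(q) = 1/(5 + q²) + (0 - 3) = 1/(5 + q²) - 3 = -3 + 1/(5 + q²))
H(-4)*(-51*(-131 - 114)) = (-3 + 1/(5 + (-4)²))*(-51*(-131 - 114)) = (-3 + 1/(5 + 16))*(-51*(-245)) = (-3 + 1/21)*12495 = -62/21*12495 = -36890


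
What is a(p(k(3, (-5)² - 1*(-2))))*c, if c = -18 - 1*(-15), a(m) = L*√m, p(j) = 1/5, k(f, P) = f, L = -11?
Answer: 33*√5/5 ≈ 14.758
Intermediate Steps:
p(j) = ⅕ (p(j) = 1*(⅕) = ⅕)
a(m) = -11*√m
c = -3 (c = -18 + 15 = -3)
a(p(k(3, (-5)² - 1*(-2))))*c = -11*√5/5*(-3) = 33*√5/5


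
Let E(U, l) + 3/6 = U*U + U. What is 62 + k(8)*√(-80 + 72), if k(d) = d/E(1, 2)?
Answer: 62 + 32*I*√2/3 ≈ 62.0 + 15.085*I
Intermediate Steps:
E(U, l) = -½ + U + U² (E(U, l) = -½ + (U*U + U) = -½ + (U² + U) = -½ + (U + U²) = -½ + U + U²)
k(d) = 2*d/3 (k(d) = d/(-½ + 1 + 1²) = d/(-½ + 1 + 1) = d/(3/2) = d*(⅔) = 2*d/3)
62 + k(8)*√(-80 + 72) = 62 + ((⅔)*8)*√(-80 + 72) = 62 + 16*√(-8)/3 = 62 + 16*(2*I*√2)/3 = 62 + 32*I*√2/3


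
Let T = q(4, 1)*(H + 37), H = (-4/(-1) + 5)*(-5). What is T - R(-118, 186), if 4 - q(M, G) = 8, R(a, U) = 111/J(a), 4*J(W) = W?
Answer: 2110/59 ≈ 35.763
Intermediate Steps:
J(W) = W/4
R(a, U) = 444/a (R(a, U) = 111/((a/4)) = 111*(4/a) = 444/a)
q(M, G) = -4 (q(M, G) = 4 - 1*8 = 4 - 8 = -4)
H = -45 (H = (-4*(-1) + 5)*(-5) = (4 + 5)*(-5) = 9*(-5) = -45)
T = 32 (T = -4*(-45 + 37) = -4*(-8) = 32)
T - R(-118, 186) = 32 - 444/(-118) = 32 - 444*(-1)/118 = 32 - 1*(-222/59) = 32 + 222/59 = 2110/59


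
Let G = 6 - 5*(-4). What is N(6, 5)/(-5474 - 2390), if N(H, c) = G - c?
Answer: -21/7864 ≈ -0.0026704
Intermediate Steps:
G = 26 (G = 6 + 20 = 26)
N(H, c) = 26 - c
N(6, 5)/(-5474 - 2390) = (26 - 1*5)/(-5474 - 2390) = (26 - 5)/(-7864) = -1/7864*21 = -21/7864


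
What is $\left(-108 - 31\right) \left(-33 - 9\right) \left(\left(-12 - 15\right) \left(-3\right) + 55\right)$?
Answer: $793968$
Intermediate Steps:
$\left(-108 - 31\right) \left(-33 - 9\right) \left(\left(-12 - 15\right) \left(-3\right) + 55\right) = - 139 \left(- 42 \left(\left(-12 - 15\right) \left(-3\right) + 55\right)\right) = - 139 \left(- 42 \left(\left(-27\right) \left(-3\right) + 55\right)\right) = - 139 \left(- 42 \left(81 + 55\right)\right) = - 139 \left(\left(-42\right) 136\right) = \left(-139\right) \left(-5712\right) = 793968$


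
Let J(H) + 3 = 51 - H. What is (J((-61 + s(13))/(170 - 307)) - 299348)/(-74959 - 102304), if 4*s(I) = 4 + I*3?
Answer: 164016601/97140124 ≈ 1.6885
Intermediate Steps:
s(I) = 1 + 3*I/4 (s(I) = (4 + I*3)/4 = (4 + 3*I)/4 = 1 + 3*I/4)
J(H) = 48 - H (J(H) = -3 + (51 - H) = 48 - H)
(J((-61 + s(13))/(170 - 307)) - 299348)/(-74959 - 102304) = ((48 - (-61 + (1 + (¾)*13))/(170 - 307)) - 299348)/(-74959 - 102304) = ((48 - (-61 + (1 + 39/4))/(-137)) - 299348)/(-177263) = ((48 - (-61 + 43/4)*(-1)/137) - 299348)*(-1/177263) = ((48 - (-201)*(-1)/(4*137)) - 299348)*(-1/177263) = ((48 - 1*201/548) - 299348)*(-1/177263) = ((48 - 201/548) - 299348)*(-1/177263) = (26103/548 - 299348)*(-1/177263) = -164016601/548*(-1/177263) = 164016601/97140124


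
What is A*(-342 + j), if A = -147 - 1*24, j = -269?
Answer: 104481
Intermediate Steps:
A = -171 (A = -147 - 24 = -171)
A*(-342 + j) = -171*(-342 - 269) = -171*(-611) = 104481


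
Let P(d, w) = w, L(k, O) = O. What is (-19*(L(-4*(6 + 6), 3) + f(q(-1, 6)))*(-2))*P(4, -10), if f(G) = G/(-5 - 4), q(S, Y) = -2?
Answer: -11020/9 ≈ -1224.4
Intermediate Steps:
f(G) = -G/9 (f(G) = G/(-9) = G*(-⅑) = -G/9)
(-19*(L(-4*(6 + 6), 3) + f(q(-1, 6)))*(-2))*P(4, -10) = -19*(3 - ⅑*(-2))*(-2)*(-10) = -19*(3 + 2/9)*(-2)*(-10) = -551*(-2)/9*(-10) = -19*(-58/9)*(-10) = (1102/9)*(-10) = -11020/9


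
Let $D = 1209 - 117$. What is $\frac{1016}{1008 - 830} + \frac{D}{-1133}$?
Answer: $\frac{478376}{100837} \approx 4.744$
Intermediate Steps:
$D = 1092$
$\frac{1016}{1008 - 830} + \frac{D}{-1133} = \frac{1016}{1008 - 830} + \frac{1092}{-1133} = \frac{1016}{178} + 1092 \left(- \frac{1}{1133}\right) = 1016 \cdot \frac{1}{178} - \frac{1092}{1133} = \frac{508}{89} - \frac{1092}{1133} = \frac{478376}{100837}$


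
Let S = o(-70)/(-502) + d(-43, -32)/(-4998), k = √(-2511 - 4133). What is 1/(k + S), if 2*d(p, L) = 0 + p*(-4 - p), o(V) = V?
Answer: 214877944428/4647219879815297 - 1398902428448*I*√1661/4647219879815297 ≈ 4.6238e-5 - 0.012268*I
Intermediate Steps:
d(p, L) = p*(-4 - p)/2 (d(p, L) = (0 + p*(-4 - p))/2 = (p*(-4 - p))/2 = p*(-4 - p)/2)
k = 2*I*√1661 (k = √(-6644) = 2*I*√1661 ≈ 81.511*I)
S = 256929/836332 (S = -70/(-502) - ½*(-43)*(4 - 43)/(-4998) = -70*(-1/502) - ½*(-43)*(-39)*(-1/4998) = 35/251 - 1677/2*(-1/4998) = 35/251 + 559/3332 = 256929/836332 ≈ 0.30721)
1/(k + S) = 1/(2*I*√1661 + 256929/836332) = 1/(256929/836332 + 2*I*√1661)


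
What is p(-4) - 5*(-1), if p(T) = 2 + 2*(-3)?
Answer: 1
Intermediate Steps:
p(T) = -4 (p(T) = 2 - 6 = -4)
p(-4) - 5*(-1) = -4 - 5*(-1) = -4 + 5 = 1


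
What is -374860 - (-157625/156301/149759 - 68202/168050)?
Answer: -737278958957265504516/1966813629592475 ≈ -3.7486e+5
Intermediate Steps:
-374860 - (-157625/156301/149759 - 68202/168050) = -374860 - (-157625*1/156301*(1/149759) - 68202*1/168050) = -374860 - (-157625/156301*1/149759 - 34101/84025) = -374860 - (-157625/23407481459 - 34101/84025) = -374860 - 1*(-798231769673984/1966813629592475) = -374860 + 798231769673984/1966813629592475 = -737278958957265504516/1966813629592475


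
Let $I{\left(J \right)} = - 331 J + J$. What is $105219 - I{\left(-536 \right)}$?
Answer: $-71661$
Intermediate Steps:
$I{\left(J \right)} = - 330 J$
$105219 - I{\left(-536 \right)} = 105219 - \left(-330\right) \left(-536\right) = 105219 - 176880 = -71661$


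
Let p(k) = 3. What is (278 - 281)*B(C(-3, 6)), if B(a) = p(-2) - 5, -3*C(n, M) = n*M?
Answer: 6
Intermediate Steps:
C(n, M) = -M*n/3 (C(n, M) = -n*M/3 = -M*n/3)
B(a) = -2 (B(a) = 3 - 5 = -2)
(278 - 281)*B(C(-3, 6)) = (278 - 281)*(-2) = -3*(-2) = 6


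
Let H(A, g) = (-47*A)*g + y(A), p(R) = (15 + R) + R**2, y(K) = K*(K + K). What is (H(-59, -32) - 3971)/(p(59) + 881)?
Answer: -85745/4436 ≈ -19.329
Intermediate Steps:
y(K) = 2*K**2 (y(K) = K*(2*K) = 2*K**2)
p(R) = 15 + R + R**2
H(A, g) = 2*A**2 - 47*A*g (H(A, g) = (-47*A)*g + 2*A**2 = -47*A*g + 2*A**2 = 2*A**2 - 47*A*g)
(H(-59, -32) - 3971)/(p(59) + 881) = (-59*(-47*(-32) + 2*(-59)) - 3971)/((15 + 59 + 59**2) + 881) = (-59*(1504 - 118) - 3971)/((15 + 59 + 3481) + 881) = (-59*1386 - 3971)/(3555 + 881) = (-81774 - 3971)/4436 = -85745*1/4436 = -85745/4436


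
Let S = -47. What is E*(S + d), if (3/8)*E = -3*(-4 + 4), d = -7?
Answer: 0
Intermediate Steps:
E = 0 (E = 8*(-3*(-4 + 4))/3 = 8*(-3*0)/3 = (8/3)*0 = 0)
E*(S + d) = 0*(-47 - 7) = 0*(-54) = 0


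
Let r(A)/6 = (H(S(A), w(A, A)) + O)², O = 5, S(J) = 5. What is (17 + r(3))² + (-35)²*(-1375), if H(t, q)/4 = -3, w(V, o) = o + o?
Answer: -1587654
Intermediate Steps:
w(V, o) = 2*o
H(t, q) = -12 (H(t, q) = 4*(-3) = -12)
r(A) = 294 (r(A) = 6*(-12 + 5)² = 6*(-7)² = 6*49 = 294)
(17 + r(3))² + (-35)²*(-1375) = (17 + 294)² + (-35)²*(-1375) = 311² + 1225*(-1375) = 96721 - 1684375 = -1587654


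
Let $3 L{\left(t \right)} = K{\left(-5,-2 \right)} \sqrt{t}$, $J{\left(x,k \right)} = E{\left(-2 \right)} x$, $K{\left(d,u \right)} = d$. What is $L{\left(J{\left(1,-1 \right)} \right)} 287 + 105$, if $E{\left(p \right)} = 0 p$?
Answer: $105$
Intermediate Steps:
$E{\left(p \right)} = 0$
$J{\left(x,k \right)} = 0$ ($J{\left(x,k \right)} = 0 x = 0$)
$L{\left(t \right)} = - \frac{5 \sqrt{t}}{3}$ ($L{\left(t \right)} = \frac{\left(-5\right) \sqrt{t}}{3} = - \frac{5 \sqrt{t}}{3}$)
$L{\left(J{\left(1,-1 \right)} \right)} 287 + 105 = - \frac{5 \sqrt{0}}{3} \cdot 287 + 105 = \left(- \frac{5}{3}\right) 0 \cdot 287 + 105 = 0 \cdot 287 + 105 = 0 + 105 = 105$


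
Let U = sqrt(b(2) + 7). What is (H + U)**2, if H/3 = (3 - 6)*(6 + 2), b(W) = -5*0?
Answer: (72 - sqrt(7))**2 ≈ 4810.0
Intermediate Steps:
b(W) = 0
H = -72 (H = 3*((3 - 6)*(6 + 2)) = 3*(-3*8) = 3*(-24) = -72)
U = sqrt(7) (U = sqrt(0 + 7) = sqrt(7) ≈ 2.6458)
(H + U)**2 = (-72 + sqrt(7))**2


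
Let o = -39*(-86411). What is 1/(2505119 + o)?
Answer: 1/5875148 ≈ 1.7021e-7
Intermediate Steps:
o = 3370029
1/(2505119 + o) = 1/(2505119 + 3370029) = 1/5875148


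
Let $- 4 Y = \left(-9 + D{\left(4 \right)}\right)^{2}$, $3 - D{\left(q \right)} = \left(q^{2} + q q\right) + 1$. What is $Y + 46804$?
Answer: $\frac{185695}{4} \approx 46424.0$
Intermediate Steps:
$D{\left(q \right)} = 2 - 2 q^{2}$ ($D{\left(q \right)} = 3 - \left(\left(q^{2} + q q\right) + 1\right) = 3 - \left(\left(q^{2} + q^{2}\right) + 1\right) = 3 - \left(2 q^{2} + 1\right) = 3 - \left(1 + 2 q^{2}\right) = 2 - 2 q^{2}$)
$Y = - \frac{1521}{4}$ ($Y = - \frac{\left(-9 + \left(2 - 2 \cdot 4^{2}\right)\right)^{2}}{4} = - \frac{\left(-9 + \left(2 - 32\right)\right)^{2}}{4} = - \frac{\left(-9 - 30\right)^{2}}{4} = - \frac{\left(-39\right)^{2}}{4} = \left(- \frac{1}{4}\right) 1521 = - \frac{1521}{4} \approx -380.25$)
$Y + 46804 = - \frac{1521}{4} + 46804 = \frac{185695}{4}$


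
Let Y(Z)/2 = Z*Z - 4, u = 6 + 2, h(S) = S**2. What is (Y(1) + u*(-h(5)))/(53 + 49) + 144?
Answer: 7241/51 ≈ 141.98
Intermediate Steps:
u = 8
Y(Z) = -8 + 2*Z**2 (Y(Z) = 2*(Z*Z - 4) = 2*(Z**2 - 4) = 2*(-4 + Z**2) = -8 + 2*Z**2)
(Y(1) + u*(-h(5)))/(53 + 49) + 144 = ((-8 + 2*1**2) + 8*(-1*5**2))/(53 + 49) + 144 = ((-8 + 2*1) + 8*(-1*25))/102 + 144 = ((-8 + 2) + 8*(-25))*(1/102) + 144 = (-6 - 200)*(1/102) + 144 = -206*1/102 + 144 = -103/51 + 144 = 7241/51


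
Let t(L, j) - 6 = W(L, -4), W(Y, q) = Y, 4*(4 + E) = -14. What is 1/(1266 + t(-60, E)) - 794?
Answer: -962327/1212 ≈ -794.00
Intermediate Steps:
E = -15/2 (E = -4 + (¼)*(-14) = -4 - 7/2 = -15/2 ≈ -7.5000)
t(L, j) = 6 + L
1/(1266 + t(-60, E)) - 794 = 1/(1266 + (6 - 60)) - 794 = 1/(1266 - 54) - 794 = 1/1212 - 794 = -962327/1212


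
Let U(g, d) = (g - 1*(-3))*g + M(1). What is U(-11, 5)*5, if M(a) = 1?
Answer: 445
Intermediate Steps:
U(g, d) = 1 + g*(3 + g) (U(g, d) = (g - 1*(-3))*g + 1 = (g + 3)*g + 1 = (3 + g)*g + 1 = g*(3 + g) + 1 = 1 + g*(3 + g))
U(-11, 5)*5 = (1 + (-11)**2 + 3*(-11))*5 = (1 + 121 - 33)*5 = 89*5 = 445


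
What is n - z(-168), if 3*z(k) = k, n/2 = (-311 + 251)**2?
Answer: 7256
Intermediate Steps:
n = 7200 (n = 2*(-311 + 251)**2 = 2*(-60)**2 = 2*3600 = 7200)
z(k) = k/3
n - z(-168) = 7200 - (-168)/3 = 7200 - 1*(-56) = 7200 + 56 = 7256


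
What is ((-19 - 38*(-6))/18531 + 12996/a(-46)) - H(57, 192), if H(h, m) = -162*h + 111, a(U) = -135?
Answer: 836373022/92655 ≈ 9026.8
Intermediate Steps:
H(h, m) = 111 - 162*h
((-19 - 38*(-6))/18531 + 12996/a(-46)) - H(57, 192) = ((-19 - 38*(-6))/18531 + 12996/(-135)) - (111 - 162*57) = ((-19 + 228)*(1/18531) + 12996*(-1/135)) - (111 - 9234) = (209*(1/18531) - 1444/15) - 1*(-9123) = (209/18531 - 1444/15) + 9123 = -8918543/92655 + 9123 = 836373022/92655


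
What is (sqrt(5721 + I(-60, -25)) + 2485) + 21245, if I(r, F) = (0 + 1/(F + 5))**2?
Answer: 23730 + sqrt(2288401)/20 ≈ 23806.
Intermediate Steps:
I(r, F) = (5 + F)**(-2) (I(r, F) = (0 + 1/(5 + F))**2 = (1/(5 + F))**2 = (5 + F)**(-2))
(sqrt(5721 + I(-60, -25)) + 2485) + 21245 = (sqrt(5721 + (5 - 25)**(-2)) + 2485) + 21245 = (sqrt(5721 + (-20)**(-2)) + 2485) + 21245 = (sqrt(5721 + 1/400) + 2485) + 21245 = (sqrt(2288401/400) + 2485) + 21245 = (sqrt(2288401)/20 + 2485) + 21245 = (2485 + sqrt(2288401)/20) + 21245 = 23730 + sqrt(2288401)/20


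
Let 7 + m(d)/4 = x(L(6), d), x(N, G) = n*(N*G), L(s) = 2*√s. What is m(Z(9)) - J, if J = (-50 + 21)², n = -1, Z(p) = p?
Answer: -869 - 72*√6 ≈ -1045.4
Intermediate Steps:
J = 841 (J = (-29)² = 841)
x(N, G) = -G*N (x(N, G) = -N*G = -G*N)
m(d) = -28 - 8*d*√6 (m(d) = -28 + 4*(-d*2*√6) = -28 + 4*(-2*d*√6) = -28 - 8*d*√6)
m(Z(9)) - J = (-28 - 8*9*√6) - 1*841 = (-28 - 72*√6) - 841 = -869 - 72*√6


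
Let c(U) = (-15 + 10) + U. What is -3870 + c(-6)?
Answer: -3881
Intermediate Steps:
c(U) = -5 + U
-3870 + c(-6) = -3870 + (-5 - 6) = -3870 - 11 = -3881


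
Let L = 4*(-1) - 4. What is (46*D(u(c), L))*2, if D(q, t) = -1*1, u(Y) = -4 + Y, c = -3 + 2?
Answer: -92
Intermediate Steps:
c = -1
L = -8 (L = -4 - 4 = -8)
D(q, t) = -1
(46*D(u(c), L))*2 = (46*(-1))*2 = -46*2 = -92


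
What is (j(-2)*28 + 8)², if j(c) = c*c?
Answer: 14400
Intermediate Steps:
j(c) = c²
(j(-2)*28 + 8)² = ((-2)²*28 + 8)² = (4*28 + 8)² = (112 + 8)² = 120² = 14400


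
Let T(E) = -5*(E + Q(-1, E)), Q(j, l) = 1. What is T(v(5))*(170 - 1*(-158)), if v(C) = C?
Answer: -9840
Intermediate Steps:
T(E) = -5 - 5*E (T(E) = -5*(E + 1) = -5*(1 + E) = -5 - 5*E)
T(v(5))*(170 - 1*(-158)) = (-5 - 5*5)*(170 - 1*(-158)) = (-5 - 25)*(170 + 158) = -30*328 = -9840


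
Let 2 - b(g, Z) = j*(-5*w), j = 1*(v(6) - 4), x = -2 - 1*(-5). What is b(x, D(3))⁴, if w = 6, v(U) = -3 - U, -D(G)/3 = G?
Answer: 22663495936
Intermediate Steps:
x = 3 (x = -2 + 5 = 3)
D(G) = -3*G
j = -13 (j = 1*((-3 - 1*6) - 4) = 1*((-3 - 6) - 4) = 1*(-9 - 4) = 1*(-13) = -13)
b(g, Z) = -388 (b(g, Z) = 2 - (-13)*(-5*6) = 2 - (-13)*(-30) = 2 - 1*390 = 2 - 390 = -388)
b(x, D(3))⁴ = (-388)⁴ = 22663495936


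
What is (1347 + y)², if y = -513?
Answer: 695556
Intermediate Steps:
(1347 + y)² = (1347 - 513)² = 834² = 695556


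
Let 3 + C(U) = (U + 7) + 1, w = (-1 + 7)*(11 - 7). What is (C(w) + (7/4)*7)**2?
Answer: 27225/16 ≈ 1701.6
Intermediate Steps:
w = 24 (w = 6*4 = 24)
C(U) = 5 + U (C(U) = -3 + ((U + 7) + 1) = -3 + ((7 + U) + 1) = -3 + (8 + U) = 5 + U)
(C(w) + (7/4)*7)**2 = ((5 + 24) + (7/4)*7)**2 = (29 + (7*(1/4))*7)**2 = (29 + (7/4)*7)**2 = (29 + 49/4)**2 = (165/4)**2 = 27225/16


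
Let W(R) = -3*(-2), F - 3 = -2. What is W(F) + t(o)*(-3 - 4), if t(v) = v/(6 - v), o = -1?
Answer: 7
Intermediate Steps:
F = 1 (F = 3 - 2 = 1)
W(R) = 6
W(F) + t(o)*(-3 - 4) = 6 + (-1*(-1)/(-6 - 1))*(-3 - 4) = 6 - 1*(-1)/(-7)*(-7) = 6 - 1*(-1)*(-⅐)*(-7) = 6 - ⅐*(-7) = 6 + 1 = 7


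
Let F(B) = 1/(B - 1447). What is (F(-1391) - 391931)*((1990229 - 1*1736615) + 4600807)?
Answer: -490870304294669/258 ≈ -1.9026e+12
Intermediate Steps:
F(B) = 1/(-1447 + B)
(F(-1391) - 391931)*((1990229 - 1*1736615) + 4600807) = (1/(-1447 - 1391) - 391931)*((1990229 - 1*1736615) + 4600807) = (1/(-2838) - 391931)*((1990229 - 1736615) + 4600807) = (-1/2838 - 391931)*(253614 + 4600807) = -1112300179/2838*4854421 = -490870304294669/258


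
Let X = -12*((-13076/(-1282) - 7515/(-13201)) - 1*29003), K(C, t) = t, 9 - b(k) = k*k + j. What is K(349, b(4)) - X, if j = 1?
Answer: -2943999485968/8461841 ≈ -3.4792e+5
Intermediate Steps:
b(k) = 8 - k² (b(k) = 9 - (k*k + 1) = 9 - (k² + 1) = 9 - (1 + k²) = 9 + (-1 - k²) = 8 - k²)
X = 2943931791240/8461841 (X = -12*((-13076*(-1/1282) - 7515*(-1/13201)) - 29003) = -12*((6538/641 + 7515/13201) - 29003) = -12*(91125253/8461841 - 29003) = -12*(-245327649270/8461841) = 2943931791240/8461841 ≈ 3.4791e+5)
K(349, b(4)) - X = (8 - 1*4²) - 1*2943931791240/8461841 = (8 - 1*16) - 2943931791240/8461841 = (8 - 16) - 2943931791240/8461841 = -8 - 2943931791240/8461841 = -2943999485968/8461841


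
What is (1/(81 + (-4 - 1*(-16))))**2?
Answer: 1/8649 ≈ 0.00011562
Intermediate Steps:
(1/(81 + (-4 - 1*(-16))))**2 = (1/(81 + (-4 + 16)))**2 = (1/(81 + 12))**2 = (1/93)**2 = 1/8649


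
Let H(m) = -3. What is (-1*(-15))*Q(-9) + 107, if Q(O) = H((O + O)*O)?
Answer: 62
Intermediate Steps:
Q(O) = -3
(-1*(-15))*Q(-9) + 107 = -1*(-15)*(-3) + 107 = 15*(-3) + 107 = -45 + 107 = 62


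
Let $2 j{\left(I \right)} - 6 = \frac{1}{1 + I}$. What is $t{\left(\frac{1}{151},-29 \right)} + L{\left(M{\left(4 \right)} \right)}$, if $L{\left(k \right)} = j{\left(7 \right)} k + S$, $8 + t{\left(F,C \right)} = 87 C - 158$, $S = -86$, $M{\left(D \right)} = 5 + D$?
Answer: $- \frac{43959}{16} \approx -2747.4$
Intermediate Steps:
$j{\left(I \right)} = 3 + \frac{1}{2 \left(1 + I\right)}$
$t{\left(F,C \right)} = -166 + 87 C$ ($t{\left(F,C \right)} = -8 + \left(87 C - 158\right) = -8 + \left(-158 + 87 C\right) = -166 + 87 C$)
$L{\left(k \right)} = -86 + \frac{49 k}{16}$ ($L{\left(k \right)} = \frac{7 + 6 \cdot 7}{2 \left(1 + 7\right)} k - 86 = \frac{7 + 42}{2 \cdot 8} k - 86 = \frac{1}{2} \cdot \frac{1}{8} \cdot 49 k - 86 = \frac{49 k}{16} - 86 = -86 + \frac{49 k}{16}$)
$t{\left(\frac{1}{151},-29 \right)} + L{\left(M{\left(4 \right)} \right)} = \left(-166 + 87 \left(-29\right)\right) - \left(86 - \frac{49 \left(5 + 4\right)}{16}\right) = \left(-166 - 2523\right) + \left(-86 + \frac{49}{16} \cdot 9\right) = -2689 + \left(-86 + \frac{441}{16}\right) = -2689 - \frac{935}{16} = - \frac{43959}{16}$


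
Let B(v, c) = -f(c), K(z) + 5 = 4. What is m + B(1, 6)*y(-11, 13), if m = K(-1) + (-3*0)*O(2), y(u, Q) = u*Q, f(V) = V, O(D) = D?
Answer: 857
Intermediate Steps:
K(z) = -1 (K(z) = -5 + 4 = -1)
y(u, Q) = Q*u
m = -1 (m = -1 - 3*0*2 = -1 + 0*2 = -1 + 0 = -1)
B(v, c) = -c
m + B(1, 6)*y(-11, 13) = -1 + (-1*6)*(13*(-11)) = -1 - 6*(-143) = -1 + 858 = 857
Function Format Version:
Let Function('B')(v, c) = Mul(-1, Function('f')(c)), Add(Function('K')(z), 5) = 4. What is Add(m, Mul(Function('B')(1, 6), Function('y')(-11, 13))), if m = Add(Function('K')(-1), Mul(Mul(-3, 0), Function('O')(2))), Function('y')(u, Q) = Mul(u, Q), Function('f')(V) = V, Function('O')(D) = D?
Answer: 857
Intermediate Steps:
Function('K')(z) = -1 (Function('K')(z) = Add(-5, 4) = -1)
Function('y')(u, Q) = Mul(Q, u)
m = -1 (m = Add(-1, Mul(Mul(-3, 0), 2)) = Add(-1, Mul(0, 2)) = Add(-1, 0) = -1)
Function('B')(v, c) = Mul(-1, c)
Add(m, Mul(Function('B')(1, 6), Function('y')(-11, 13))) = Add(-1, Mul(Mul(-1, 6), Mul(13, -11))) = Add(-1, Mul(-6, -143)) = Add(-1, 858) = 857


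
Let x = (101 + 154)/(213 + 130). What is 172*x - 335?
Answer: -71045/343 ≈ -207.13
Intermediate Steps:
x = 255/343 ≈ 0.74344
172*x - 335 = 172*(255/343) - 335 = 43860/343 - 335 = -71045/343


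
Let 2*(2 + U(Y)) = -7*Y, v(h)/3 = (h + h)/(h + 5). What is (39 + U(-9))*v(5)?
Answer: 411/2 ≈ 205.50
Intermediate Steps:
v(h) = 6*h/(5 + h) (v(h) = 3*((h + h)/(h + 5)) = 3*((2*h)/(5 + h)) = 3*(2*h/(5 + h)) = 6*h/(5 + h))
U(Y) = -2 - 7*Y/2 (U(Y) = -2 + (-7*Y)/2 = -2 - 7*Y/2)
(39 + U(-9))*v(5) = (39 + (-2 - 7/2*(-9)))*(6*5/(5 + 5)) = (39 + (-2 + 63/2))*(6*5/10) = (39 + 59/2)*(6*5*(1/10)) = (137/2)*3 = 411/2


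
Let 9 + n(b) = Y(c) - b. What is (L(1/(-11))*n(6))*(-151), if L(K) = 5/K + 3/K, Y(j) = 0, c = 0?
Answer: -199320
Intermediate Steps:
n(b) = -9 - b (n(b) = -9 + (0 - b) = -9 - b)
L(K) = 8/K
(L(1/(-11))*n(6))*(-151) = ((8/((1/(-11))))*(-9 - 1*6))*(-151) = ((8/((1*(-1/11))))*(-9 - 6))*(-151) = ((8/(-1/11))*(-15))*(-151) = ((8*(-11))*(-15))*(-151) = -88*(-15)*(-151) = 1320*(-151) = -199320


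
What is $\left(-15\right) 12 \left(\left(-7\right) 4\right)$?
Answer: $5040$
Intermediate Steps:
$\left(-15\right) 12 \left(\left(-7\right) 4\right) = \left(-180\right) \left(-28\right) = 5040$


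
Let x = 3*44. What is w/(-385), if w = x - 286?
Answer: ⅖ ≈ 0.40000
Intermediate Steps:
x = 132
w = -154 (w = 132 - 286 = -154)
w/(-385) = -154/(-385) = -154*(-1/385) = ⅖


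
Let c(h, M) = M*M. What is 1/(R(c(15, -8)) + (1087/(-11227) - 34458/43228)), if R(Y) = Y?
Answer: 242660378/15313339791 ≈ 0.015846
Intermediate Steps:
c(h, M) = M²
1/(R(c(15, -8)) + (1087/(-11227) - 34458/43228)) = 1/((-8)² + (1087/(-11227) - 34458/43228)) = 1/(64 + (1087*(-1/11227) - 34458*1/43228)) = 1/(64 + (-1087/11227 - 17229/21614)) = 1/(64 - 216924401/242660378) = 1/(15313339791/242660378) = 242660378/15313339791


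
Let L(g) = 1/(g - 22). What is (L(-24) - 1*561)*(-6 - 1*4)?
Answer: 129035/23 ≈ 5610.2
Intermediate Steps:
L(g) = 1/(-22 + g)
(L(-24) - 1*561)*(-6 - 1*4) = (1/(-22 - 24) - 1*561)*(-6 - 1*4) = (1/(-46) - 561)*(-6 - 4) = (-1/46 - 561)*(-10) = -25807/46*(-10) = 129035/23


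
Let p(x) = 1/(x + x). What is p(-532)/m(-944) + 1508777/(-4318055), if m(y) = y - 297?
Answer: -284603006199/814523350760 ≈ -0.34941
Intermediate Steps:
m(y) = -297 + y
p(x) = 1/(2*x)
p(-532)/m(-944) + 1508777/(-4318055) = ((1/2)/(-532))/(-297 - 944) + 1508777/(-4318055) = ((1/2)*(-1/532))/(-1241) + 1508777*(-1/4318055) = -1/1064*(-1/1241) - 1508777/4318055 = 1/1320424 - 1508777/4318055 = -284603006199/814523350760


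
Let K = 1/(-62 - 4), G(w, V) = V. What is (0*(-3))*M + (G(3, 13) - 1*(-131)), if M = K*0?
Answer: 144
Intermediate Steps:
K = -1/66 (K = 1/(-66) = -1/66 ≈ -0.015152)
M = 0 (M = -1/66*0 = 0)
(0*(-3))*M + (G(3, 13) - 1*(-131)) = (0*(-3))*0 + (13 - 1*(-131)) = 0*0 + (13 + 131) = 0 + 144 = 144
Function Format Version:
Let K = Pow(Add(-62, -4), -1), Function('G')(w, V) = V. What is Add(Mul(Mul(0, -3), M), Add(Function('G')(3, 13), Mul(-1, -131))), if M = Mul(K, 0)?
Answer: 144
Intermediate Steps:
K = Rational(-1, 66) (K = Pow(-66, -1) = Rational(-1, 66) ≈ -0.015152)
M = 0 (M = Mul(Rational(-1, 66), 0) = 0)
Add(Mul(Mul(0, -3), M), Add(Function('G')(3, 13), Mul(-1, -131))) = Add(Mul(Mul(0, -3), 0), Add(13, Mul(-1, -131))) = Add(Mul(0, 0), Add(13, 131)) = Add(0, 144) = 144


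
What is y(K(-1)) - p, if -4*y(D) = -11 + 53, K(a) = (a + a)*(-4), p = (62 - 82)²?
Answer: -821/2 ≈ -410.50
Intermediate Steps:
p = 400 (p = (-20)² = 400)
K(a) = -8*a (K(a) = (2*a)*(-4) = -8*a)
y(D) = -21/2 (y(D) = -(-11 + 53)/4 = -¼*42 = -21/2)
y(K(-1)) - p = -21/2 - 1*400 = -21/2 - 400 = -821/2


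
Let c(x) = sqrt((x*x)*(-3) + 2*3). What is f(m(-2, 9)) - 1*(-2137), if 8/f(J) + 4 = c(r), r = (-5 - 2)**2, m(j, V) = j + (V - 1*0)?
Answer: 15414149/7213 - 8*I*sqrt(7197)/7213 ≈ 2137.0 - 0.094091*I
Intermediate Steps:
m(j, V) = V + j (m(j, V) = j + (V + 0) = j + V = V + j)
r = 49 (r = (-7)**2 = 49)
c(x) = sqrt(6 - 3*x**2) (c(x) = sqrt(x**2*(-3) + 6) = sqrt(-3*x**2 + 6) = sqrt(6 - 3*x**2))
f(J) = 8/(-4 + I*sqrt(7197)) (f(J) = 8/(-4 + sqrt(6 - 3*49**2)) = 8/(-4 + sqrt(6 - 3*2401)) = 8/(-4 + sqrt(6 - 7203)) = 8/(-4 + sqrt(-7197)) = 8/(-4 + I*sqrt(7197)))
f(m(-2, 9)) - 1*(-2137) = (-32/7213 - 8*I*sqrt(7197)/7213) - 1*(-2137) = (-32/7213 - 8*I*sqrt(7197)/7213) + 2137 = 15414149/7213 - 8*I*sqrt(7197)/7213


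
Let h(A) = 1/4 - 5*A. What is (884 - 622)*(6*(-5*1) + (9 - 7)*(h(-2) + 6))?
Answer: 655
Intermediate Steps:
h(A) = ¼ - 5*A
(884 - 622)*(6*(-5*1) + (9 - 7)*(h(-2) + 6)) = (884 - 622)*(6*(-5*1) + (9 - 7)*((¼ - 5*(-2)) + 6)) = 262*(6*(-5) + 2*((¼ + 10) + 6)) = 262*(-30 + 2*(41/4 + 6)) = 262*(-30 + 2*(65/4)) = 262*(-30 + 65/2) = 262*(5/2) = 655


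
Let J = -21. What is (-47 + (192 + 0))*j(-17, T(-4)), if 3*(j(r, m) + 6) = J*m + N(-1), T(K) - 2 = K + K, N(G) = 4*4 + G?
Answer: 5945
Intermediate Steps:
N(G) = 16 + G
T(K) = 2 + 2*K (T(K) = 2 + (K + K) = 2 + 2*K)
j(r, m) = -1 - 7*m (j(r, m) = -6 + (-21*m + (16 - 1))/3 = -6 + (-21*m + 15)/3 = -6 + (15 - 21*m)/3 = -6 + (5 - 7*m) = -1 - 7*m)
(-47 + (192 + 0))*j(-17, T(-4)) = (-47 + (192 + 0))*(-1 - 7*(2 + 2*(-4))) = (-47 + 192)*(-1 - 7*(2 - 8)) = 145*(-1 - 7*(-6)) = 145*(-1 + 42) = 145*41 = 5945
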